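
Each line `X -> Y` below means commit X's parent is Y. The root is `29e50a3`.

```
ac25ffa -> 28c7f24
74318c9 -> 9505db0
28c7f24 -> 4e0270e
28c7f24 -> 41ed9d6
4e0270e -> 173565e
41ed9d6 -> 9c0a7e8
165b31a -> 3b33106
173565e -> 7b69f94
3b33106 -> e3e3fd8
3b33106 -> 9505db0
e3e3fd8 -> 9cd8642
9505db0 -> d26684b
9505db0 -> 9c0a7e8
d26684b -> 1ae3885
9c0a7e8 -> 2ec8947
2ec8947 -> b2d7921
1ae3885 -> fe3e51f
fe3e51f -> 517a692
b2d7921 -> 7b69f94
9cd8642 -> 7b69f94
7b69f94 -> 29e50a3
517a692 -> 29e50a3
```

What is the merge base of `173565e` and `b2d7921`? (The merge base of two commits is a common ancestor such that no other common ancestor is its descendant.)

7b69f94

Ancestors of 173565e: {173565e, 29e50a3, 7b69f94}.
Ancestors of b2d7921: {29e50a3, 7b69f94, b2d7921}.
Common ancestors: {29e50a3, 7b69f94}.
Among these, 7b69f94 is not an ancestor of any other common ancestor — it is the merge base.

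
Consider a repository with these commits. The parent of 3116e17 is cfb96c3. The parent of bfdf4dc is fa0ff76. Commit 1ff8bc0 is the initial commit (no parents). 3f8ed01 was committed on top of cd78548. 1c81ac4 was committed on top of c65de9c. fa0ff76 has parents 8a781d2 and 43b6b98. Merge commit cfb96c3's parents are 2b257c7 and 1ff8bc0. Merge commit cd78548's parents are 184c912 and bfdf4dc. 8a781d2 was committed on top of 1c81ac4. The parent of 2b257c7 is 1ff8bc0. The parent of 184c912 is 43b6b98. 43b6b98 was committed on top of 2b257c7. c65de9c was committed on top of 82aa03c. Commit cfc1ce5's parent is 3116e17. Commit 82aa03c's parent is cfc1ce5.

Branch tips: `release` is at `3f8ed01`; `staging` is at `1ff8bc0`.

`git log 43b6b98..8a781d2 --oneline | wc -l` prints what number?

7

Reachable from 8a781d2: {1c81ac4, 1ff8bc0, 2b257c7, 3116e17, 82aa03c, 8a781d2, c65de9c, cfb96c3, cfc1ce5}.
Reachable from 43b6b98: {1ff8bc0, 2b257c7, 43b6b98}.
In 8a781d2's history but not 43b6b98's: {1c81ac4, 3116e17, 82aa03c, 8a781d2, c65de9c, cfb96c3, cfc1ce5} — 7 commits.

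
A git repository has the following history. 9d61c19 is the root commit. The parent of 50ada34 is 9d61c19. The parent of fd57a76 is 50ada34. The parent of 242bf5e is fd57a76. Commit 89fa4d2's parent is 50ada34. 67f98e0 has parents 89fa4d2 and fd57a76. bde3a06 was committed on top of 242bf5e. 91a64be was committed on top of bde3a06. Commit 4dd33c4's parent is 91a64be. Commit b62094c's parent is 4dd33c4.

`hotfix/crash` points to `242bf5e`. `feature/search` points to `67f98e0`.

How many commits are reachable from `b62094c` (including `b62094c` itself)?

8

Walking parent pointers from b62094c: reachable set = {242bf5e, 4dd33c4, 50ada34, 91a64be, 9d61c19, b62094c, bde3a06, fd57a76}.
That is 8 commits.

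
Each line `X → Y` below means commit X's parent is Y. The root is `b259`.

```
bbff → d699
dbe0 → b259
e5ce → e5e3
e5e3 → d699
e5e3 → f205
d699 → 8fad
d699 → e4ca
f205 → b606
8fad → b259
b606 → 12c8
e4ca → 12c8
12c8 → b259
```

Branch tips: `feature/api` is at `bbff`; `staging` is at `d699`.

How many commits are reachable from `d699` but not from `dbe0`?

4

Reachable from d699: {12c8, 8fad, b259, d699, e4ca}.
Reachable from dbe0: {b259, dbe0}.
In d699's history but not dbe0's: {12c8, 8fad, d699, e4ca} — 4 commits.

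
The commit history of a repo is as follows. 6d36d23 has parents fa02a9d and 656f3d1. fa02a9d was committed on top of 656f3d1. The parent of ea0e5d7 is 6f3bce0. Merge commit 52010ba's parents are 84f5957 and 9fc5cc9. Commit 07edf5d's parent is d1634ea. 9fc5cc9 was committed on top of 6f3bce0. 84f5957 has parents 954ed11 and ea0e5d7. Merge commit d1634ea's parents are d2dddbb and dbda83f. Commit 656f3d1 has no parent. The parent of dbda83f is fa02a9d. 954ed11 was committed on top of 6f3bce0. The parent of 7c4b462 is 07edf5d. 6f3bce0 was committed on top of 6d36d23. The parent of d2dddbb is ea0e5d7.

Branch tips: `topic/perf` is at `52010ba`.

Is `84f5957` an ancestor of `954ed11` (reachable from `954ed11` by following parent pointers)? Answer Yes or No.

No

Ancestors of 954ed11: {656f3d1, 6d36d23, 6f3bce0, 954ed11, fa02a9d}.
84f5957 is not in that set, so it is not an ancestor of 954ed11.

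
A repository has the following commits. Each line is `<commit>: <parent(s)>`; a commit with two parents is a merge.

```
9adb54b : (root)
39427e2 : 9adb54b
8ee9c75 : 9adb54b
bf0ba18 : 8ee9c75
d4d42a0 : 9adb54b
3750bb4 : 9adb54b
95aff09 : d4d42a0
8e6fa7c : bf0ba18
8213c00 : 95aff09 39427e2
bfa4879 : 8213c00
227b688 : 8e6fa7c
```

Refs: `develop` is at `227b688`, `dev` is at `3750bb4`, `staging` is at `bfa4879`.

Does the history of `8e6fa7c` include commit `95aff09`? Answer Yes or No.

Ancestors of 8e6fa7c: {8e6fa7c, 8ee9c75, 9adb54b, bf0ba18}.
95aff09 is not in that set, so it is not an ancestor of 8e6fa7c.

No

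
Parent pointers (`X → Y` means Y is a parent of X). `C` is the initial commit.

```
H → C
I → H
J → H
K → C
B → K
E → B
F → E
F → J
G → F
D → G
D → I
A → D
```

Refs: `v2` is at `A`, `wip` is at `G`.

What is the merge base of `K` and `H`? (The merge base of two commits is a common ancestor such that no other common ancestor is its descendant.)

Ancestors of K: {C, K}.
Ancestors of H: {C, H}.
Common ancestors: {C}.
The only common ancestor is C, so it is the merge base.

C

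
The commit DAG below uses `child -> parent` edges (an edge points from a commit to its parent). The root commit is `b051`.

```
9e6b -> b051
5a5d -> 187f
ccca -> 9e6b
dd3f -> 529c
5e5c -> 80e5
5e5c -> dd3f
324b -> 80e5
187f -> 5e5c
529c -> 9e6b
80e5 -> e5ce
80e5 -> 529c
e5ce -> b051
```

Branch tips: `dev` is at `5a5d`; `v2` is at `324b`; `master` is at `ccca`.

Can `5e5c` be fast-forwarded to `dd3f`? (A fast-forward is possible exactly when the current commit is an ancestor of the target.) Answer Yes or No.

No

A fast-forward from 5e5c to dd3f is possible iff 5e5c is an ancestor of dd3f.
Ancestors of dd3f: {529c, 9e6b, b051, dd3f}.
5e5c is not among them, so fast-forward is not possible.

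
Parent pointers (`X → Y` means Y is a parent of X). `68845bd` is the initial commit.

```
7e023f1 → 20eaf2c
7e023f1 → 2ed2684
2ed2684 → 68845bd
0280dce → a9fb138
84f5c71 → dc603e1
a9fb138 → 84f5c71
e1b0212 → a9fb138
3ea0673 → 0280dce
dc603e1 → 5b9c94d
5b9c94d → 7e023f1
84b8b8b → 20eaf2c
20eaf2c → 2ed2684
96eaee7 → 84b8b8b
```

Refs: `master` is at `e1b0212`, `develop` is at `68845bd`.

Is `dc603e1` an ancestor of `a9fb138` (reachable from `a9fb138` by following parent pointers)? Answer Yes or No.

Ancestors of a9fb138 (commits reachable by following parents): {20eaf2c, 2ed2684, 5b9c94d, 68845bd, 7e023f1, 84f5c71, a9fb138, dc603e1}.
dc603e1 is in that set, so it is an ancestor of a9fb138.

Yes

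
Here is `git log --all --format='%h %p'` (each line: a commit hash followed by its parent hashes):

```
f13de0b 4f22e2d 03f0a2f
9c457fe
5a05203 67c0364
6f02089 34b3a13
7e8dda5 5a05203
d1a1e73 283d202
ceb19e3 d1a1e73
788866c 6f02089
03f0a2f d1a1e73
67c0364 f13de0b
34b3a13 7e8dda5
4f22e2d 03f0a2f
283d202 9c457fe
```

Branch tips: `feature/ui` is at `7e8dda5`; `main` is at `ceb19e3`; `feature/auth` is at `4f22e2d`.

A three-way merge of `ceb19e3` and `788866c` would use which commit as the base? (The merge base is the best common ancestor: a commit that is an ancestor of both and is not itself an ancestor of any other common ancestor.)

d1a1e73

Ancestors of ceb19e3: {283d202, 9c457fe, ceb19e3, d1a1e73}.
Ancestors of 788866c: {03f0a2f, 283d202, 34b3a13, 4f22e2d, 5a05203, 67c0364, 6f02089, 788866c, 7e8dda5, 9c457fe, d1a1e73, f13de0b}.
Common ancestors: {283d202, 9c457fe, d1a1e73}.
Among these, d1a1e73 is not an ancestor of any other common ancestor — it is the merge base.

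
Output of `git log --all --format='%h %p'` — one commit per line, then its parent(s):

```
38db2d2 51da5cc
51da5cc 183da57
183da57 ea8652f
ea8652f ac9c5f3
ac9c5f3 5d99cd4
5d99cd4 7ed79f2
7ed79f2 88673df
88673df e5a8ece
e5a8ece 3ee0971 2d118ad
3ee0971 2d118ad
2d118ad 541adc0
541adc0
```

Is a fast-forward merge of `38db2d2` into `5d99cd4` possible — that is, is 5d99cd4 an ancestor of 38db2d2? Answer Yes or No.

A fast-forward from 5d99cd4 to 38db2d2 is possible iff 5d99cd4 is an ancestor of 38db2d2.
Ancestors of 38db2d2: {183da57, 2d118ad, 38db2d2, 3ee0971, 51da5cc, 541adc0, 5d99cd4, 7ed79f2, 88673df, ac9c5f3, e5a8ece, ea8652f}.
5d99cd4 is among them, so fast-forward is possible.

Yes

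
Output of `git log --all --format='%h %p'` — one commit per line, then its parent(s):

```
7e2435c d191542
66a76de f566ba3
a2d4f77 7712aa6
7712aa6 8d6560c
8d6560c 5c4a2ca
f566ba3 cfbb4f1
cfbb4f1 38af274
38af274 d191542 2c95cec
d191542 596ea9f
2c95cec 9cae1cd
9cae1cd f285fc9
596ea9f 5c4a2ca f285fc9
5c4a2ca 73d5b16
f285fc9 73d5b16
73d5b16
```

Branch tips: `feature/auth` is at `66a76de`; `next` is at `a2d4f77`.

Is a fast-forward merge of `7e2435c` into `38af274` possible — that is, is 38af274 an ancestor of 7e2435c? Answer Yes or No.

A fast-forward from 38af274 to 7e2435c is possible iff 38af274 is an ancestor of 7e2435c.
Ancestors of 7e2435c: {596ea9f, 5c4a2ca, 73d5b16, 7e2435c, d191542, f285fc9}.
38af274 is not among them, so fast-forward is not possible.

No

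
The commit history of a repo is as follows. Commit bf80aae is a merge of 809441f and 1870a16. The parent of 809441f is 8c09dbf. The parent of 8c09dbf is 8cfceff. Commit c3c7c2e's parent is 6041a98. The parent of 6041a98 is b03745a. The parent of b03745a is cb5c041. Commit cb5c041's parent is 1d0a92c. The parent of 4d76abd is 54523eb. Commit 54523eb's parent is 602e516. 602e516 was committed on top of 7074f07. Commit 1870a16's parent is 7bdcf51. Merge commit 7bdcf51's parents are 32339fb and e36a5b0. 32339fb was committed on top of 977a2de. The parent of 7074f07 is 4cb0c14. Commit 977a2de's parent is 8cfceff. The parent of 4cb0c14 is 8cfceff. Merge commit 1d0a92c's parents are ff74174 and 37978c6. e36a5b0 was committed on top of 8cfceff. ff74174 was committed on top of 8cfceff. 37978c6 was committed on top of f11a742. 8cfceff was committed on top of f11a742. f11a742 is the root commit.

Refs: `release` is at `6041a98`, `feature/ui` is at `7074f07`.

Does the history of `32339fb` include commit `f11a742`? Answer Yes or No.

Yes

Ancestors of 32339fb (commits reachable by following parents): {32339fb, 8cfceff, 977a2de, f11a742}.
f11a742 is in that set, so it is an ancestor of 32339fb.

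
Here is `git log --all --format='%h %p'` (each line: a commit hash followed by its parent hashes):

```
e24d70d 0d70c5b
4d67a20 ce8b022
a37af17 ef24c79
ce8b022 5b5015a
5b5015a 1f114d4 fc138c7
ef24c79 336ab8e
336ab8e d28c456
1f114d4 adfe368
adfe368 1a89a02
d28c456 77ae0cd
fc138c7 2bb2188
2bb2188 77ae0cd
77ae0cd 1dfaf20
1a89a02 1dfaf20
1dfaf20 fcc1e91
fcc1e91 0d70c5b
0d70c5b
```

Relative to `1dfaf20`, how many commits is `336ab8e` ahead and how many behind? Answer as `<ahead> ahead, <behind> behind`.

3 ahead, 0 behind

Reachable from 336ab8e: {0d70c5b, 1dfaf20, 336ab8e, 77ae0cd, d28c456, fcc1e91}.
Reachable from 1dfaf20: {0d70c5b, 1dfaf20, fcc1e91}.
Only in 336ab8e's history (ahead): {336ab8e, 77ae0cd, d28c456} — 3.
Only in 1dfaf20's history (behind): {} — 0.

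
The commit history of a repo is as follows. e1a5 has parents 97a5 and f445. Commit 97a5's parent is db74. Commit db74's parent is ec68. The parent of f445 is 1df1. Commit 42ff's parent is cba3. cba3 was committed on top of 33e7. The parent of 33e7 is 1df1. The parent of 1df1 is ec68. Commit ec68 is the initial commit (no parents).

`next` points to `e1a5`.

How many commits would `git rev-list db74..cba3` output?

3

Reachable from cba3: {1df1, 33e7, cba3, ec68}.
Reachable from db74: {db74, ec68}.
In cba3's history but not db74's: {1df1, 33e7, cba3} — 3 commits.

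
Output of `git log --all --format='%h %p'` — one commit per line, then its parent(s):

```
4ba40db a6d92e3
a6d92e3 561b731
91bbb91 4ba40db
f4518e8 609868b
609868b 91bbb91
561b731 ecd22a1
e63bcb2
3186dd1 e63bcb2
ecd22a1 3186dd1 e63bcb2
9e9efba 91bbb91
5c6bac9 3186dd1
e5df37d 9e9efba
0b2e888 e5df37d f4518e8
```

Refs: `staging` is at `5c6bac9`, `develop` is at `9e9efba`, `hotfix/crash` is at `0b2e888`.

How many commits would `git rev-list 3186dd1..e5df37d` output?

7

Reachable from e5df37d: {3186dd1, 4ba40db, 561b731, 91bbb91, 9e9efba, a6d92e3, e5df37d, e63bcb2, ecd22a1}.
Reachable from 3186dd1: {3186dd1, e63bcb2}.
In e5df37d's history but not 3186dd1's: {4ba40db, 561b731, 91bbb91, 9e9efba, a6d92e3, e5df37d, ecd22a1} — 7 commits.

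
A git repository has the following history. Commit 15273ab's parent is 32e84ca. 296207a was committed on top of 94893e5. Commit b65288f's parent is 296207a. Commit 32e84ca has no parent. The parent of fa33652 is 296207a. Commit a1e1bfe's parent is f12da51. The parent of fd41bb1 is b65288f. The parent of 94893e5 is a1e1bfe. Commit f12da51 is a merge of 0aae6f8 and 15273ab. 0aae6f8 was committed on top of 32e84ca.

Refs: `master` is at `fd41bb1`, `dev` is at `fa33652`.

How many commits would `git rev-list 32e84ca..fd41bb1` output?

8

Reachable from fd41bb1: {0aae6f8, 15273ab, 296207a, 32e84ca, 94893e5, a1e1bfe, b65288f, f12da51, fd41bb1}.
Reachable from 32e84ca: {32e84ca}.
In fd41bb1's history but not 32e84ca's: {0aae6f8, 15273ab, 296207a, 94893e5, a1e1bfe, b65288f, f12da51, fd41bb1} — 8 commits.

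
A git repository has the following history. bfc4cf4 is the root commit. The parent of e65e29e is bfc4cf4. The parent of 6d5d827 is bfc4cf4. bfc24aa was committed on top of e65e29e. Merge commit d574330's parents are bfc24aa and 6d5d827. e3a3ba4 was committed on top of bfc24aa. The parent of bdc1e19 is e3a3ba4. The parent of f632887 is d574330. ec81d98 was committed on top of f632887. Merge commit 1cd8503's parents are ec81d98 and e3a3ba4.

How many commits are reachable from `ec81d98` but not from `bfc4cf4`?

Reachable from ec81d98: {6d5d827, bfc24aa, bfc4cf4, d574330, e65e29e, ec81d98, f632887}.
Reachable from bfc4cf4: {bfc4cf4}.
In ec81d98's history but not bfc4cf4's: {6d5d827, bfc24aa, d574330, e65e29e, ec81d98, f632887} — 6 commits.

6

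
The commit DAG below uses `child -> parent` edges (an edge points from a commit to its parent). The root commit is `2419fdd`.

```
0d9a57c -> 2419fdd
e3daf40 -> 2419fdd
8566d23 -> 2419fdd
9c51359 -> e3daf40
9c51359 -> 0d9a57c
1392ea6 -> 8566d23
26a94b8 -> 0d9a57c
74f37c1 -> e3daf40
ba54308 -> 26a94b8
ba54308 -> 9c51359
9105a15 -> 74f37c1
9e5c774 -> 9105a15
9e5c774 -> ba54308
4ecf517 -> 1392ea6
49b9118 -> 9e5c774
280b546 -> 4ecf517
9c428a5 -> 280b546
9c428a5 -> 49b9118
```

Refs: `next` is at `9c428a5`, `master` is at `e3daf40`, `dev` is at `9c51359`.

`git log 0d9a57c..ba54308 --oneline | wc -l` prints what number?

Reachable from ba54308: {0d9a57c, 2419fdd, 26a94b8, 9c51359, ba54308, e3daf40}.
Reachable from 0d9a57c: {0d9a57c, 2419fdd}.
In ba54308's history but not 0d9a57c's: {26a94b8, 9c51359, ba54308, e3daf40} — 4 commits.

4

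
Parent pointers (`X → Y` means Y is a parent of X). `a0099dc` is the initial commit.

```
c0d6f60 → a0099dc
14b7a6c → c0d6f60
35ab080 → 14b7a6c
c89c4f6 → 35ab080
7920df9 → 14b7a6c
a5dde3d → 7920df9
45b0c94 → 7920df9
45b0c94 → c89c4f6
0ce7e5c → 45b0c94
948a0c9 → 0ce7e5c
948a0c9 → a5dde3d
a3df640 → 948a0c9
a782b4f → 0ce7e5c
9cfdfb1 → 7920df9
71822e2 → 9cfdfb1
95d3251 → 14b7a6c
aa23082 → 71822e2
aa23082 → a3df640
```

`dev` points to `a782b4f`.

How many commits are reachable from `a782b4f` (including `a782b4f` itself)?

Walking parent pointers from a782b4f: reachable set = {0ce7e5c, 14b7a6c, 35ab080, 45b0c94, 7920df9, a0099dc, a782b4f, c0d6f60, c89c4f6}.
That is 9 commits.

9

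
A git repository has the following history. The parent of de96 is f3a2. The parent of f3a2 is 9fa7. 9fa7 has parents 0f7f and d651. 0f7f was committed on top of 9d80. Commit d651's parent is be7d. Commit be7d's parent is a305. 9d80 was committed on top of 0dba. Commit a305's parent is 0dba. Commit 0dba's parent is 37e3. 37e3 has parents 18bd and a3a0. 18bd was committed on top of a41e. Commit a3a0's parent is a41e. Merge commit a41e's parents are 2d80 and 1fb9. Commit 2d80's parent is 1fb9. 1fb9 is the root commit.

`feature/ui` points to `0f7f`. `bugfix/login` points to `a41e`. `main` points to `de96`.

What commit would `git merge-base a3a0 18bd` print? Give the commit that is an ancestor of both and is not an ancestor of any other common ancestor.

Ancestors of a3a0: {1fb9, 2d80, a3a0, a41e}.
Ancestors of 18bd: {18bd, 1fb9, 2d80, a41e}.
Common ancestors: {1fb9, 2d80, a41e}.
Among these, a41e is not an ancestor of any other common ancestor — it is the merge base.

a41e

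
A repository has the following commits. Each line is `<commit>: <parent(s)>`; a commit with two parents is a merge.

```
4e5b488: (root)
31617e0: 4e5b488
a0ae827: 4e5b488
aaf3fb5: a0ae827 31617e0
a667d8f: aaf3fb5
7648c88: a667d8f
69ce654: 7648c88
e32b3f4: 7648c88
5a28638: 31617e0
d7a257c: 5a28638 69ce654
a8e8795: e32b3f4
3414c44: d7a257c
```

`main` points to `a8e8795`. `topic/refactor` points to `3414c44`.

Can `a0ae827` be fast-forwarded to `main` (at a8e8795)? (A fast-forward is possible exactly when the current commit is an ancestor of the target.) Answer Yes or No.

A fast-forward from a0ae827 to a8e8795 is possible iff a0ae827 is an ancestor of a8e8795.
Ancestors of a8e8795: {31617e0, 4e5b488, 7648c88, a0ae827, a667d8f, a8e8795, aaf3fb5, e32b3f4}.
a0ae827 is among them, so fast-forward is possible.

Yes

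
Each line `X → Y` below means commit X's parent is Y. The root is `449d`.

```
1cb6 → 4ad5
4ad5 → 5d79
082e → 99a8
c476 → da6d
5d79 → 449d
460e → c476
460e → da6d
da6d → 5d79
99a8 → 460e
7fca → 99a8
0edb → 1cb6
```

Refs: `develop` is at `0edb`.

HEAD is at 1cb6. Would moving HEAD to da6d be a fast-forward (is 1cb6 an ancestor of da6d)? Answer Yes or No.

A fast-forward from 1cb6 to da6d is possible iff 1cb6 is an ancestor of da6d.
Ancestors of da6d: {449d, 5d79, da6d}.
1cb6 is not among them, so fast-forward is not possible.

No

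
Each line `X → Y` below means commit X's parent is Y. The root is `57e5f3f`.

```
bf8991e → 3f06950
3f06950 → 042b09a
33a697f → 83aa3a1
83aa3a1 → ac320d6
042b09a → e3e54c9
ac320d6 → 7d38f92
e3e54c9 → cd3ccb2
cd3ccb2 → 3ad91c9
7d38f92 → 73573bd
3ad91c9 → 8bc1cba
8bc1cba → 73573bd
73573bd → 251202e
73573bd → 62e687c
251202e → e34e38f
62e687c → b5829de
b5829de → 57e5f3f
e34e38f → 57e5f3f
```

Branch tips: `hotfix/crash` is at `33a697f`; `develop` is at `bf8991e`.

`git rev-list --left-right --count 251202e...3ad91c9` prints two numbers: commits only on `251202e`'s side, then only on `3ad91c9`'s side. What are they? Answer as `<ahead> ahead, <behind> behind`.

Reachable from 251202e: {251202e, 57e5f3f, e34e38f}.
Reachable from 3ad91c9: {251202e, 3ad91c9, 57e5f3f, 62e687c, 73573bd, 8bc1cba, b5829de, e34e38f}.
Only in 251202e's history (ahead): {} — 0.
Only in 3ad91c9's history (behind): {3ad91c9, 62e687c, 73573bd, 8bc1cba, b5829de} — 5.

0 ahead, 5 behind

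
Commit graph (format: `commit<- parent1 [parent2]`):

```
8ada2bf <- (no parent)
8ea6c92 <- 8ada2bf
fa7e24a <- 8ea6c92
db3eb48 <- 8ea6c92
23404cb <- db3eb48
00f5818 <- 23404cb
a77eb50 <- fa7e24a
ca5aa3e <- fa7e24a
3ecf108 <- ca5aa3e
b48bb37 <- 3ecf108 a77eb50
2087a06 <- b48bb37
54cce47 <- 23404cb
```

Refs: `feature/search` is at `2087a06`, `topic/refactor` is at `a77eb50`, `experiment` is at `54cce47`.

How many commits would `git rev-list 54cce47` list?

5

Walking parent pointers from 54cce47: reachable set = {23404cb, 54cce47, 8ada2bf, 8ea6c92, db3eb48}.
That is 5 commits.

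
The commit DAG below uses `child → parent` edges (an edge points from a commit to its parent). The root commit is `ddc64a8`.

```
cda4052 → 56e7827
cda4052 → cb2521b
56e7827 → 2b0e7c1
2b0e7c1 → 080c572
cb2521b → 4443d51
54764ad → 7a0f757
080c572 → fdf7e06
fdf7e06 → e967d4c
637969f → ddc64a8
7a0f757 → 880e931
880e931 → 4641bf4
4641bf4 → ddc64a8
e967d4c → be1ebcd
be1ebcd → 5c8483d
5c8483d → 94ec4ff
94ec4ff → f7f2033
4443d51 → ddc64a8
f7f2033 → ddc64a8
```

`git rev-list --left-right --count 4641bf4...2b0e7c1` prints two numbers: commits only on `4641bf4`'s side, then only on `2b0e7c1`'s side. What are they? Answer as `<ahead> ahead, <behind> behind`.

Reachable from 4641bf4: {4641bf4, ddc64a8}.
Reachable from 2b0e7c1: {080c572, 2b0e7c1, 5c8483d, 94ec4ff, be1ebcd, ddc64a8, e967d4c, f7f2033, fdf7e06}.
Only in 4641bf4's history (ahead): {4641bf4} — 1.
Only in 2b0e7c1's history (behind): {080c572, 2b0e7c1, 5c8483d, 94ec4ff, be1ebcd, e967d4c, f7f2033, fdf7e06} — 8.

1 ahead, 8 behind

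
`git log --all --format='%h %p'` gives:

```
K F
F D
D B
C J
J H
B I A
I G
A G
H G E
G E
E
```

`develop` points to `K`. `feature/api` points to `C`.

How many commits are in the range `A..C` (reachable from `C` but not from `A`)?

3

Reachable from C: {C, E, G, H, J}.
Reachable from A: {A, E, G}.
In C's history but not A's: {C, H, J} — 3 commits.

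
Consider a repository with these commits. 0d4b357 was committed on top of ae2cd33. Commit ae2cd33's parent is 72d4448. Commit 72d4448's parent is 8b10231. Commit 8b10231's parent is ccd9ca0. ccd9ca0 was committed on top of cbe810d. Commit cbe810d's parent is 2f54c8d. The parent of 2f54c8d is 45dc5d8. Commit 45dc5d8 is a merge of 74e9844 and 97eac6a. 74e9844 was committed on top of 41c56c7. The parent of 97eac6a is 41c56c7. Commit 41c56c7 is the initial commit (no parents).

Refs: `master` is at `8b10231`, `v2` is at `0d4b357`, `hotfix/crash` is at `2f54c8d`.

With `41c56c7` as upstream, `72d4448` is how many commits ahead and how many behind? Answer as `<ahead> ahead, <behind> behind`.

Reachable from 72d4448: {2f54c8d, 41c56c7, 45dc5d8, 72d4448, 74e9844, 8b10231, 97eac6a, cbe810d, ccd9ca0}.
Reachable from 41c56c7: {41c56c7}.
Only in 72d4448's history (ahead): {2f54c8d, 45dc5d8, 72d4448, 74e9844, 8b10231, 97eac6a, cbe810d, ccd9ca0} — 8.
Only in 41c56c7's history (behind): {} — 0.

8 ahead, 0 behind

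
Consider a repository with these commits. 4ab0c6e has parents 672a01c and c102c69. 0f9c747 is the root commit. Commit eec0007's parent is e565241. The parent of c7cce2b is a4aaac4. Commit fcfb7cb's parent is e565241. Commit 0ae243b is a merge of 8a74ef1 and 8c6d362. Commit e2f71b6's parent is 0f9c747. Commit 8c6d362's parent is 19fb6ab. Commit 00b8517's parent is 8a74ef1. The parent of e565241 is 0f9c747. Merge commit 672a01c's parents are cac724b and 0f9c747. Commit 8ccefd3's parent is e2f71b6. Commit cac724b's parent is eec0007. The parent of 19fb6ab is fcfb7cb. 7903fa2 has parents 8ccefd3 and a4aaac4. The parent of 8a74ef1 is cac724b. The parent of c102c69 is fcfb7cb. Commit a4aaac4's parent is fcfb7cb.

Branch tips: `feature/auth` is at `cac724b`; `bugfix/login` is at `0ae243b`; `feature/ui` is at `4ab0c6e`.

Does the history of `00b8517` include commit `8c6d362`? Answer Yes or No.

No

Ancestors of 00b8517: {00b8517, 0f9c747, 8a74ef1, cac724b, e565241, eec0007}.
8c6d362 is not in that set, so it is not an ancestor of 00b8517.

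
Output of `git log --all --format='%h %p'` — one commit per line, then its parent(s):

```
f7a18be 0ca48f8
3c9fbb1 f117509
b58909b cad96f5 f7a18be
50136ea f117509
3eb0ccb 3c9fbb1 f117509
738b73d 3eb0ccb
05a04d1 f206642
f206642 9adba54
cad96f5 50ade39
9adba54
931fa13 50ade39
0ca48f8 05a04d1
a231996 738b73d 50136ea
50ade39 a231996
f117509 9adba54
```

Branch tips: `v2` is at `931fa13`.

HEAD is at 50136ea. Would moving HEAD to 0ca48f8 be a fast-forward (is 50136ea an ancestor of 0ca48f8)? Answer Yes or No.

No

A fast-forward from 50136ea to 0ca48f8 is possible iff 50136ea is an ancestor of 0ca48f8.
Ancestors of 0ca48f8: {05a04d1, 0ca48f8, 9adba54, f206642}.
50136ea is not among them, so fast-forward is not possible.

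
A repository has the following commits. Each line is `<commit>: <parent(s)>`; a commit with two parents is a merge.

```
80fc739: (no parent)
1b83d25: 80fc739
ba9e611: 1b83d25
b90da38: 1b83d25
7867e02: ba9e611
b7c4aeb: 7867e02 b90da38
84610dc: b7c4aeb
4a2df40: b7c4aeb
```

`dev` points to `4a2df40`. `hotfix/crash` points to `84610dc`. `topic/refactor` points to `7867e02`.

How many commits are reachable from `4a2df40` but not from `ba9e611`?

4

Reachable from 4a2df40: {1b83d25, 4a2df40, 7867e02, 80fc739, b7c4aeb, b90da38, ba9e611}.
Reachable from ba9e611: {1b83d25, 80fc739, ba9e611}.
In 4a2df40's history but not ba9e611's: {4a2df40, 7867e02, b7c4aeb, b90da38} — 4 commits.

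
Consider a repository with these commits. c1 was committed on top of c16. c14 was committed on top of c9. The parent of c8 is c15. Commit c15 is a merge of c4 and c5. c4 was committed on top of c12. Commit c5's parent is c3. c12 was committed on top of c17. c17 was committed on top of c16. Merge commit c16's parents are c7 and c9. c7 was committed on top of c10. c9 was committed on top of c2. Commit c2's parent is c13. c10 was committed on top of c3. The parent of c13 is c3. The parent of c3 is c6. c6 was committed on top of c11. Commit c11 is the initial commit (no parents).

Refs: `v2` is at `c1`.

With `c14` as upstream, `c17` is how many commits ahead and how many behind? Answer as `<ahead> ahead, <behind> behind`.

Reachable from c17: {c10, c11, c13, c16, c17, c2, c3, c6, c7, c9}.
Reachable from c14: {c11, c13, c14, c2, c3, c6, c9}.
Only in c17's history (ahead): {c10, c16, c17, c7} — 4.
Only in c14's history (behind): {c14} — 1.

4 ahead, 1 behind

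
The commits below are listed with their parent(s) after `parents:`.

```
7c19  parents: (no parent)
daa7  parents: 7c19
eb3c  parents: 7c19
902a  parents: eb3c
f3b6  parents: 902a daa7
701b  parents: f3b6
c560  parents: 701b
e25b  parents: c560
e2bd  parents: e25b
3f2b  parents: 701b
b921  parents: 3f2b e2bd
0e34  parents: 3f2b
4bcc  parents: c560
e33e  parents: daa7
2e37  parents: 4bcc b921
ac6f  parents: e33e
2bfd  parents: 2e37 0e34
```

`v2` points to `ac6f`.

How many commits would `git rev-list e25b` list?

8

Walking parent pointers from e25b: reachable set = {701b, 7c19, 902a, c560, daa7, e25b, eb3c, f3b6}.
That is 8 commits.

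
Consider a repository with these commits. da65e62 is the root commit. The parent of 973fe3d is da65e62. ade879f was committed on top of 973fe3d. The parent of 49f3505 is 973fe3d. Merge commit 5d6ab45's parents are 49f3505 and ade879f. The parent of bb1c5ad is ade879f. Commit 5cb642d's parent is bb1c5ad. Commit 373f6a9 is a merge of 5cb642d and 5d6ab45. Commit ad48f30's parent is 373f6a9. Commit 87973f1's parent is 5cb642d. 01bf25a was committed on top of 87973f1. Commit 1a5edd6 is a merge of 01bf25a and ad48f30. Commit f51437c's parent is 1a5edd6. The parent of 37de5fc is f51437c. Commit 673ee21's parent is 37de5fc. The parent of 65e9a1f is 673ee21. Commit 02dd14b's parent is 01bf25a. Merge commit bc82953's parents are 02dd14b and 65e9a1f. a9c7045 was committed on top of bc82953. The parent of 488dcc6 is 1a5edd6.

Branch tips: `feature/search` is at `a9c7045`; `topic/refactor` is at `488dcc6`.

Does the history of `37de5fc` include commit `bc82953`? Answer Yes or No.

Ancestors of 37de5fc: {01bf25a, 1a5edd6, 373f6a9, 37de5fc, 49f3505, 5cb642d, 5d6ab45, 87973f1, 973fe3d, ad48f30, ade879f, bb1c5ad, da65e62, f51437c}.
bc82953 is not in that set, so it is not an ancestor of 37de5fc.

No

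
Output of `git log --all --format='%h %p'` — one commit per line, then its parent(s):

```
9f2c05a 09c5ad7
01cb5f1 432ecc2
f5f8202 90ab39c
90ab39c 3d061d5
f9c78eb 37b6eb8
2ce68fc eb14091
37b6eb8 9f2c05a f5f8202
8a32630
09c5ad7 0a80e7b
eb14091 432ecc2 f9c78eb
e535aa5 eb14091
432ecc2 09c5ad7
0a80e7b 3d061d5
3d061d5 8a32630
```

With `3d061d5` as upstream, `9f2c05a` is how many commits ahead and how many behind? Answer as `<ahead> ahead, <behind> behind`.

3 ahead, 0 behind

Reachable from 9f2c05a: {09c5ad7, 0a80e7b, 3d061d5, 8a32630, 9f2c05a}.
Reachable from 3d061d5: {3d061d5, 8a32630}.
Only in 9f2c05a's history (ahead): {09c5ad7, 0a80e7b, 9f2c05a} — 3.
Only in 3d061d5's history (behind): {} — 0.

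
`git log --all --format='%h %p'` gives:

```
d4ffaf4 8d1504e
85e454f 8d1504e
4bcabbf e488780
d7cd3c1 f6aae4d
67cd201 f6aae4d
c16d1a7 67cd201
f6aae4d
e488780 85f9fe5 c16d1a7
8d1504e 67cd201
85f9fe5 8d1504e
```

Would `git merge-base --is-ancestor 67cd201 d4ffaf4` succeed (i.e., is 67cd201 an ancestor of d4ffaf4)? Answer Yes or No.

Yes

Ancestors of d4ffaf4 (commits reachable by following parents): {67cd201, 8d1504e, d4ffaf4, f6aae4d}.
67cd201 is in that set, so it is an ancestor of d4ffaf4.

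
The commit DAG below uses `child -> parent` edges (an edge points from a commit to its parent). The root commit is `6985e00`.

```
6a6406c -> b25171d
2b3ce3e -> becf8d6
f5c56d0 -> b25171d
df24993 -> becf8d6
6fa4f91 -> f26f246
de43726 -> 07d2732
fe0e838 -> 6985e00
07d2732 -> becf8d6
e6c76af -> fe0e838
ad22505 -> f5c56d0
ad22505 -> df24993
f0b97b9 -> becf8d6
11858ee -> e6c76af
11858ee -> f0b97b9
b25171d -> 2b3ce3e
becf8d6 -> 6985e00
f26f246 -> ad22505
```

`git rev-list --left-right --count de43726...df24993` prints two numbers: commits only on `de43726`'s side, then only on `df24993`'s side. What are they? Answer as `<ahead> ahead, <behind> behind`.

2 ahead, 1 behind

Reachable from de43726: {07d2732, 6985e00, becf8d6, de43726}.
Reachable from df24993: {6985e00, becf8d6, df24993}.
Only in de43726's history (ahead): {07d2732, de43726} — 2.
Only in df24993's history (behind): {df24993} — 1.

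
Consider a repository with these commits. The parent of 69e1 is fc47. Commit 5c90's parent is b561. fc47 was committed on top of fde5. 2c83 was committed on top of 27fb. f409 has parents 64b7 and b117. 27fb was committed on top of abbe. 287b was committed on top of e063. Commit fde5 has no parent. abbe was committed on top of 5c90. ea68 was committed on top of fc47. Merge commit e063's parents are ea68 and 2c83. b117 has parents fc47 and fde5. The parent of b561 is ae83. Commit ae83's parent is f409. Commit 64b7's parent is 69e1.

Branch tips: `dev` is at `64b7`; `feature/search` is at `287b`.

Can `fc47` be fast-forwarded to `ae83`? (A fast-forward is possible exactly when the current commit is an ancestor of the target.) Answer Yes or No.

A fast-forward from fc47 to ae83 is possible iff fc47 is an ancestor of ae83.
Ancestors of ae83: {64b7, 69e1, ae83, b117, f409, fc47, fde5}.
fc47 is among them, so fast-forward is possible.

Yes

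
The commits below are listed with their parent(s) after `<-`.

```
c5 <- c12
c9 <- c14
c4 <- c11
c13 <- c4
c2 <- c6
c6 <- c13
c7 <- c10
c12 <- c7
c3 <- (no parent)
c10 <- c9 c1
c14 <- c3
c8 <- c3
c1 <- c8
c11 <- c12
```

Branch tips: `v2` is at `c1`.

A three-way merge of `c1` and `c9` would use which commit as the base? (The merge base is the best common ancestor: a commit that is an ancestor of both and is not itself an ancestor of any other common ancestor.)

Ancestors of c1: {c1, c3, c8}.
Ancestors of c9: {c14, c3, c9}.
Common ancestors: {c3}.
The only common ancestor is c3, so it is the merge base.

c3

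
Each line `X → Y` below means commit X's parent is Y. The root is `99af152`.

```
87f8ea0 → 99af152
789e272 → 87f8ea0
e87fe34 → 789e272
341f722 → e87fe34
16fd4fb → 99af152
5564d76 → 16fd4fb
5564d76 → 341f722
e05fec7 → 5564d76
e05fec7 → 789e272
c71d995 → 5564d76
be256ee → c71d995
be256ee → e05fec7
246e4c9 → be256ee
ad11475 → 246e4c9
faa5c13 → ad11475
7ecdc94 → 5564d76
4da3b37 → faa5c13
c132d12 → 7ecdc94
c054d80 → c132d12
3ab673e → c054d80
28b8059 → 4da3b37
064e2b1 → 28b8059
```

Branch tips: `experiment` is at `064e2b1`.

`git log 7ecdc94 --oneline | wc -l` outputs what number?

8

Walking parent pointers from 7ecdc94: reachable set = {16fd4fb, 341f722, 5564d76, 789e272, 7ecdc94, 87f8ea0, 99af152, e87fe34}.
That is 8 commits.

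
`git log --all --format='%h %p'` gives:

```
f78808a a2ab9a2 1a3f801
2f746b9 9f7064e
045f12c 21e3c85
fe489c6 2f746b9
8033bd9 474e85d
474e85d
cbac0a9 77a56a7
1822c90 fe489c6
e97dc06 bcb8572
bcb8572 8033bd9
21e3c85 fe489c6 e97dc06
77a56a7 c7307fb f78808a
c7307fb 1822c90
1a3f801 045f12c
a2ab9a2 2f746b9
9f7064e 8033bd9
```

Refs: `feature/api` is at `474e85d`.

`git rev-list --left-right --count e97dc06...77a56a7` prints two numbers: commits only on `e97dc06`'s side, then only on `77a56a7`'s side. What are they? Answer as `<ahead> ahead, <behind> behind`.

0 ahead, 11 behind

Reachable from e97dc06: {474e85d, 8033bd9, bcb8572, e97dc06}.
Reachable from 77a56a7: {045f12c, 1822c90, 1a3f801, 21e3c85, 2f746b9, 474e85d, 77a56a7, 8033bd9, 9f7064e, a2ab9a2, bcb8572, c7307fb, e97dc06, f78808a, fe489c6}.
Only in e97dc06's history (ahead): {} — 0.
Only in 77a56a7's history (behind): {045f12c, 1822c90, 1a3f801, 21e3c85, 2f746b9, 77a56a7, 9f7064e, a2ab9a2, c7307fb, f78808a, fe489c6} — 11.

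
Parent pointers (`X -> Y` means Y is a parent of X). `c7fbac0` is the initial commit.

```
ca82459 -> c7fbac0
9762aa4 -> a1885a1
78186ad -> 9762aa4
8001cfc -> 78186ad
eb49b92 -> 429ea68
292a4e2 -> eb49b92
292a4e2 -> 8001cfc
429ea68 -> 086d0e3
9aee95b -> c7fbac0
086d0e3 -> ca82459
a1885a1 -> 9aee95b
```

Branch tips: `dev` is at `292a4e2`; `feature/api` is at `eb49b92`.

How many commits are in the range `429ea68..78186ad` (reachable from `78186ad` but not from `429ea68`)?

Reachable from 78186ad: {78186ad, 9762aa4, 9aee95b, a1885a1, c7fbac0}.
Reachable from 429ea68: {086d0e3, 429ea68, c7fbac0, ca82459}.
In 78186ad's history but not 429ea68's: {78186ad, 9762aa4, 9aee95b, a1885a1} — 4 commits.

4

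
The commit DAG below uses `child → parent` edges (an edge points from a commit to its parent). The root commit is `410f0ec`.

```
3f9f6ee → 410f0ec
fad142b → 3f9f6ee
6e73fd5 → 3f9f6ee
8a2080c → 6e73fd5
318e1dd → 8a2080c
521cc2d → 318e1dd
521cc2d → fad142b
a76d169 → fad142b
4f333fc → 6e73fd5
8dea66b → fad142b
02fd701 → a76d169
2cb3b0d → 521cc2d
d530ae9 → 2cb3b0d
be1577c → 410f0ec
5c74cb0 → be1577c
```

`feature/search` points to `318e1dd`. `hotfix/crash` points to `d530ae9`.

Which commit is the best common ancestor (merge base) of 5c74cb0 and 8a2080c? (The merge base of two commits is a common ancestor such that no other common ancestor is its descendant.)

410f0ec

Ancestors of 5c74cb0: {410f0ec, 5c74cb0, be1577c}.
Ancestors of 8a2080c: {3f9f6ee, 410f0ec, 6e73fd5, 8a2080c}.
Common ancestors: {410f0ec}.
The only common ancestor is 410f0ec, so it is the merge base.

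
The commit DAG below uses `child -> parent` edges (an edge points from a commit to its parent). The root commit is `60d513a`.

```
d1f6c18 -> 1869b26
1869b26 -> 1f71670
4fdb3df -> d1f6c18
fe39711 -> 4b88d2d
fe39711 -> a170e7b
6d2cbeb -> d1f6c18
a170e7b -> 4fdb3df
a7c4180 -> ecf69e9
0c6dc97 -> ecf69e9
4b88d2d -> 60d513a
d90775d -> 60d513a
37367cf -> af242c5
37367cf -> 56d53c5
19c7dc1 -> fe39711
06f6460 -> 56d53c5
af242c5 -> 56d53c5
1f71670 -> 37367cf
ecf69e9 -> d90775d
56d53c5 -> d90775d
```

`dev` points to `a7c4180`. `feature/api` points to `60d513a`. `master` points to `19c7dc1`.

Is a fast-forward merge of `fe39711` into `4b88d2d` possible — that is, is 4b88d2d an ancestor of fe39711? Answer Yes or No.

Yes

A fast-forward from 4b88d2d to fe39711 is possible iff 4b88d2d is an ancestor of fe39711.
Ancestors of fe39711: {1869b26, 1f71670, 37367cf, 4b88d2d, 4fdb3df, 56d53c5, 60d513a, a170e7b, af242c5, d1f6c18, d90775d, fe39711}.
4b88d2d is among them, so fast-forward is possible.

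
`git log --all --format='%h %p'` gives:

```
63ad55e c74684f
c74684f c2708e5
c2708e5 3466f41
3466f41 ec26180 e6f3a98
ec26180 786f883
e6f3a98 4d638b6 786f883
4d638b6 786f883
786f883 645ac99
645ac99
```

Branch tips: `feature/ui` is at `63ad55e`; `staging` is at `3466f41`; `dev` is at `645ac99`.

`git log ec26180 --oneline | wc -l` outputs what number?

Walking parent pointers from ec26180: reachable set = {645ac99, 786f883, ec26180}.
That is 3 commits.

3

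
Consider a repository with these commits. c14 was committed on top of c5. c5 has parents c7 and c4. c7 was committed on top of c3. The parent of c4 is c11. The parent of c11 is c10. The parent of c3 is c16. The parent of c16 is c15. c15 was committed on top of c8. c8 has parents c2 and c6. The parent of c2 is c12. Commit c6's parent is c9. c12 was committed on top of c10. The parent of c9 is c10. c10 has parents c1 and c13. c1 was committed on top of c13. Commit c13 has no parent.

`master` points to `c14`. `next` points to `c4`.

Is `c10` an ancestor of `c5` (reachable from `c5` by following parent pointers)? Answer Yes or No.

Ancestors of c5 (commits reachable by following parents): {c1, c10, c11, c12, c13, c15, c16, c2, c3, c4, c5, c6, c7, c8, c9}.
c10 is in that set, so it is an ancestor of c5.

Yes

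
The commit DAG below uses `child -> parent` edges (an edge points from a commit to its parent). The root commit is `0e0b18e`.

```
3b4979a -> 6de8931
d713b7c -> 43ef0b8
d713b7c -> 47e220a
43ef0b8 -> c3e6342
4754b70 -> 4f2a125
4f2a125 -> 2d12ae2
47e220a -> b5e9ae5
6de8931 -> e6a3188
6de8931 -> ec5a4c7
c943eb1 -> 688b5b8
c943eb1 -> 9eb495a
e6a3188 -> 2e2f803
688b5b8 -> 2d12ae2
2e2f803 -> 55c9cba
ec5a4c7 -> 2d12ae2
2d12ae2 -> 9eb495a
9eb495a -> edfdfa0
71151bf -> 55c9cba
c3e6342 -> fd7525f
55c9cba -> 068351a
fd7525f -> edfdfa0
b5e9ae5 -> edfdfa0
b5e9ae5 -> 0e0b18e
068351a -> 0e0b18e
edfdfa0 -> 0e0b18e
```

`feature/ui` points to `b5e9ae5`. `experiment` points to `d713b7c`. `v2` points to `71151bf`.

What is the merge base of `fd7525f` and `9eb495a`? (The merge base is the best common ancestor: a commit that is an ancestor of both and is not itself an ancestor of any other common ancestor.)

edfdfa0

Ancestors of fd7525f: {0e0b18e, edfdfa0, fd7525f}.
Ancestors of 9eb495a: {0e0b18e, 9eb495a, edfdfa0}.
Common ancestors: {0e0b18e, edfdfa0}.
Among these, edfdfa0 is not an ancestor of any other common ancestor — it is the merge base.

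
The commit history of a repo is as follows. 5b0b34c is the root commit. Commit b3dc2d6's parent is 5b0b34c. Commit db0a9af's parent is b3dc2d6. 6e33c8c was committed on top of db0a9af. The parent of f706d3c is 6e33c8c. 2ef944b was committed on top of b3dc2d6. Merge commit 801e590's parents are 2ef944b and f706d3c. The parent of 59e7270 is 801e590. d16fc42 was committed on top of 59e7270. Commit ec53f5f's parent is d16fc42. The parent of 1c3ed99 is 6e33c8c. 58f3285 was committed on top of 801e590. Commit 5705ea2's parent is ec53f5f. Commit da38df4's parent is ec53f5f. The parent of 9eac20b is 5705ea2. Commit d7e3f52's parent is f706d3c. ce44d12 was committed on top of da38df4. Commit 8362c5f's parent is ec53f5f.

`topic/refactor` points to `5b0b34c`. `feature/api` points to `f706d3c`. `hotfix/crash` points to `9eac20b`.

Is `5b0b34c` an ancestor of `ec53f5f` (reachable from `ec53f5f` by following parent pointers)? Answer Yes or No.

Yes

Ancestors of ec53f5f (commits reachable by following parents): {2ef944b, 59e7270, 5b0b34c, 6e33c8c, 801e590, b3dc2d6, d16fc42, db0a9af, ec53f5f, f706d3c}.
5b0b34c is in that set, so it is an ancestor of ec53f5f.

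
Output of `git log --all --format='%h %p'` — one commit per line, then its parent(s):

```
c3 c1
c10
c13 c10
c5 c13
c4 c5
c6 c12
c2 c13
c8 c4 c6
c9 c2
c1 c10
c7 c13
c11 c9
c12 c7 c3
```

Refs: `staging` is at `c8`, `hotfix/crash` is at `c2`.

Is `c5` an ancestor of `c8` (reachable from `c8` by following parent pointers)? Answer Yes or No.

Yes

Ancestors of c8 (commits reachable by following parents): {c1, c10, c12, c13, c3, c4, c5, c6, c7, c8}.
c5 is in that set, so it is an ancestor of c8.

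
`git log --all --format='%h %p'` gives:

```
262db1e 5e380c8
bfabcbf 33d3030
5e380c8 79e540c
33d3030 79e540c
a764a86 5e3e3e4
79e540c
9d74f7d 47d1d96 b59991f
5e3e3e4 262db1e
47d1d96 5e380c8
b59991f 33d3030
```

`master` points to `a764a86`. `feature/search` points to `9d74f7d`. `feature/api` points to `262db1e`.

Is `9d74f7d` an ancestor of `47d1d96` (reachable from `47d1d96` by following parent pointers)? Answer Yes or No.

No

Ancestors of 47d1d96: {47d1d96, 5e380c8, 79e540c}.
9d74f7d is not in that set, so it is not an ancestor of 47d1d96.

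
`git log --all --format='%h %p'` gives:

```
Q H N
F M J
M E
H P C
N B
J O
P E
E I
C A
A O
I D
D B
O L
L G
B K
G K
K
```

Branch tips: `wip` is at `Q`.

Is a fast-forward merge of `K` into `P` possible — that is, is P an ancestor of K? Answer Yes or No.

A fast-forward from P to K is possible iff P is an ancestor of K.
Ancestors of K: {K}.
P is not among them, so fast-forward is not possible.

No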